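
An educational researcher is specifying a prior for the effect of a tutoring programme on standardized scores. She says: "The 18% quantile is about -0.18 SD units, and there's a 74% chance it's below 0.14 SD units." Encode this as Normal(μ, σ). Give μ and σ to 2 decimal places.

The p-quantile of Normal(μ,σ) is μ + z_p·σ, with z_{0.18} = -0.9154 and z_{0.74} = 0.6433.
Eliminate σ: μ = (z₂·x₁ − z₁·x₂)/(z₂ − z₁) = (0.6433·-0.18 − (-0.9154)·0.14)/1.559 = 0.01.
Then σ = (x₂ − x₁)/(z₂ − z₁) = (0.14 − -0.18)/1.559 = 0.21.

μ = 0.01, σ = 0.21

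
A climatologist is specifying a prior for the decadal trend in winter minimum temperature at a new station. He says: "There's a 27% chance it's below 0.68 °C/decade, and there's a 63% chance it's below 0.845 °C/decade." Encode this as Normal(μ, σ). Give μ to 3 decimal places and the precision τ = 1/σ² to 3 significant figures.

For Normal(μ,σ), the p-quantile is μ + z_p·σ. Here z_{0.27} = -0.6128, z_{0.63} = 0.3319.
So 0.68 = μ − 0.6128σ and 0.845 = μ + 0.3319σ.
Subtracting: σ = (0.845 − 0.68)/(0.3319 − (-0.6128)) = 0.175.
Then μ = 0.68 − (-0.6128)·0.175 = 0.787.
Precision τ = 1/σ² = 1/0.1747² = 32.8.

μ = 0.787, τ = 32.8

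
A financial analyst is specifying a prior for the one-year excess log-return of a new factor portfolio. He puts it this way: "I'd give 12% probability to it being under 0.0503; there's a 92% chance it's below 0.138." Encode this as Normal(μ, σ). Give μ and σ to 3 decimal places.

For Normal(μ,σ), the p-quantile is μ + z_p·σ. Here z_{0.12} = -1.175, z_{0.92} = 1.405.
So 0.0503 = μ − 1.175σ and 0.138 = μ + 1.405σ.
Subtracting: σ = (0.138 − 0.0503)/(1.405 − (-1.175)) = 0.034.
Then μ = 0.0503 − (-1.175)·0.034 = 0.090.

μ = 0.090, σ = 0.034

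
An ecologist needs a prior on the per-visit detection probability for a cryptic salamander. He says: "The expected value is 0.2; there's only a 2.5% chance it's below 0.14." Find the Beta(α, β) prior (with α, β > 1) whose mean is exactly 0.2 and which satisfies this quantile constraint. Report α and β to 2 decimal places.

α ≈ 29.83, β ≈ 119.31

With mean 0.2 fixed, write α = 0.2s, β = 0.8s where s = α+β.
Need P(θ < 0.14) = 0.025 under Beta(0.2s, 0.8s). Normal approximation: (q−m)/√(m(1−m)/s) ≈ z_{0.025} = -1.96, so s ≈ 0.2·0.8·(-1.96)²/(0.14−0.2)² = 170.7.
At s = 170.7: P(θ<0.14) ≈ 0.018. Adjusting to match 0.025 gives s ≈ 149.14.
So α = 0.2·149.14 ≈ 29.83, β = 0.8·149.14 ≈ 119.31.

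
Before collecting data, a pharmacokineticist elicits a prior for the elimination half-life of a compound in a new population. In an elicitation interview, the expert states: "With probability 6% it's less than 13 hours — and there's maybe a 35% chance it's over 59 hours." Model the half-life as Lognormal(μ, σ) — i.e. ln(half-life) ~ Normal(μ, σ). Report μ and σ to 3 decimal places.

μ ≈ 3.777, σ ≈ 0.780

If T ~ Lognormal(μ,σ) then ln T ~ Normal(μ,σ), so the p-quantile of ln T is μ + z_p·σ.
ln(13) = 2.565 and ln(59) = 4.078; z_{0.06} = -1.555, z_{0.65} = 0.3853.
σ = (4.078 − 2.565)/(0.3853 − (-1.555)) = 0.780.
μ = 2.565 − (-1.555)·0.780 = 3.777.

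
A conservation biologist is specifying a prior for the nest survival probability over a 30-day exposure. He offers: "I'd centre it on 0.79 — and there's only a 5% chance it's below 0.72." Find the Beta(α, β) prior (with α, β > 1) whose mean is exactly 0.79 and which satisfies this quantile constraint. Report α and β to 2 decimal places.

With mean 0.79 fixed, write α = 0.79s, β = 0.21s where s = α+β.
Need P(θ < 0.72) = 0.05 under Beta(0.79s, 0.21s). Normal approximation: (q−m)/√(m(1−m)/s) ≈ z_{0.05} = -1.64, so s ≈ 0.79·0.21·(-1.64)²/(0.72−0.79)² = 91.6.
At s = 91.6: P(θ<0.72) ≈ 0.057. Adjusting to match 0.05 gives s ≈ 99.61.
So α = 0.79·99.61 ≈ 78.70, β = 0.21·99.61 ≈ 20.92.

α ≈ 78.70, β ≈ 20.92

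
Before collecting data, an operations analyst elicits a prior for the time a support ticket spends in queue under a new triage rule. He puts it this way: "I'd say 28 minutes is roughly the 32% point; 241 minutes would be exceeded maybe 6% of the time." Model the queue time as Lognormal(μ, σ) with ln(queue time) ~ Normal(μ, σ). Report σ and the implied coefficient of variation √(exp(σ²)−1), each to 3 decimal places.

σ ≈ 1.064, CV ≈ 1.451

If T ~ Lognormal(μ,σ) then ln T ~ Normal(μ,σ), so the p-quantile of ln T is μ + z_p·σ.
ln(28) = 3.332 and ln(241) = 5.485; z_{0.32} = -0.4677, z_{0.94} = 1.555.
σ = (5.485 − 3.332)/(1.555 − (-0.4677)) = 1.064.
μ = 3.332 − (-0.4677)·1.064 = 3.830.
CV = √(exp(σ²)−1) = √(exp(1.1328)−1) = 1.451.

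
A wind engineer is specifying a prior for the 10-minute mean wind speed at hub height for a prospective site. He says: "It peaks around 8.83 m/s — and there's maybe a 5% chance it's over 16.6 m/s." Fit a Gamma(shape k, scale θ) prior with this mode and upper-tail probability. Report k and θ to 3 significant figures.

Gamma(k,θ) with k>1 has mode (k−1)θ, so θ = 8.83/(k−1).
Need P(X < 16.6) = 0.95 with θ tied to k this way. Start at k = 2, θ = 8.83: P(X<16.6) ≈ 0.561.
Too low — raise k to concentrate. Iterating converges to k ≈ 7.98.
Then θ = 8.83/(7.98−1) ≈ 1.27.

k ≈ 7.98, θ ≈ 1.27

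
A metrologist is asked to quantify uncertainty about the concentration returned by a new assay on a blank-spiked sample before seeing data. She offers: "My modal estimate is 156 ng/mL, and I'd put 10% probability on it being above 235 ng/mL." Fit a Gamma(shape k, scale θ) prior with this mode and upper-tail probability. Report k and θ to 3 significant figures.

Gamma(k,θ) with k>1 has mode (k−1)θ, so θ = 156/(k−1).
Need P(X < 235) = 0.9 with θ tied to k this way. Start at k = 2, θ = 156: P(X<235) ≈ 0.444.
Too low — raise k to concentrate. Iterating converges to k ≈ 12.1.
Then θ = 156/(12.1−1) ≈ 14.1.

k ≈ 12.1, θ ≈ 14.1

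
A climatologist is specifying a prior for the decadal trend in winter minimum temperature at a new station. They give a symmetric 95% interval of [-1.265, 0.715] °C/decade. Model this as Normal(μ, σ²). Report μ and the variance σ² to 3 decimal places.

A symmetric 95% interval runs μ ± z·σ with z = 1.96.
Half-width = 0.99, so σ = 0.99/1.96 = 0.5051 and σ² = 0.255.
μ is the interval midpoint, -0.275.

μ = -0.275, σ² = 0.255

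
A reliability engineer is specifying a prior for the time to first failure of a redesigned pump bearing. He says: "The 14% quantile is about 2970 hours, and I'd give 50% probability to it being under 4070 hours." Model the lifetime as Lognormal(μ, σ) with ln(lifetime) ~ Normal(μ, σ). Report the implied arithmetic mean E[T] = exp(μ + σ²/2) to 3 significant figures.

E[T] ≈ 4250 hours

If T ~ Lognormal(μ,σ) then ln T ~ Normal(μ,σ), so the p-quantile of ln T is μ + z_p·σ.
ln(2970) = 7.996 and ln(4070) = 8.311; z_{0.14} = -1.08, z_{0.5} = 0.
σ = (8.311 − 7.996)/(0 − (-1.08)) = 0.292.
μ = 7.996 − (-1.08)·0.292 = 8.311.
E[T] = exp(μ + σ²/2) = exp(8.311 + 0.0425) = 4250 hours.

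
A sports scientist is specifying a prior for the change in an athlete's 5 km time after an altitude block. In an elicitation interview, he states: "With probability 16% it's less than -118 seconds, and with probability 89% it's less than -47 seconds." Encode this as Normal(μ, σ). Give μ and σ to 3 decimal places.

The p-quantile of Normal(μ,σ) is μ + z_p·σ, with z_{0.16} = -0.9945 and z_{0.89} = 1.227.
Eliminate σ: μ = (z₂·x₁ − z₁·x₂)/(z₂ − z₁) = (1.227·-118 − (-0.9945)·-47)/2.221 = -86.209.
Then σ = (x₂ − x₁)/(z₂ − z₁) = (-47 − -118)/2.221 = 31.968.

μ = -86.209, σ = 31.968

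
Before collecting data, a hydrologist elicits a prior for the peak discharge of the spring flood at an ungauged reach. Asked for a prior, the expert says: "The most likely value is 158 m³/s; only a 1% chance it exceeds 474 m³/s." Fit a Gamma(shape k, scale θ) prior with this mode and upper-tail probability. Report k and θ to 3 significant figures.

Gamma(k,θ) with k>1 has mode (k−1)θ, so θ = 158/(k−1).
Need P(X < 474) = 0.99 with θ tied to k this way. Start at k = 2, θ = 158: P(X<474) ≈ 0.801.
Too low — raise k to concentrate. Iterating converges to k ≈ 4.73.
Then θ = 158/(4.73−1) ≈ 42.4.

k ≈ 4.73, θ ≈ 42.4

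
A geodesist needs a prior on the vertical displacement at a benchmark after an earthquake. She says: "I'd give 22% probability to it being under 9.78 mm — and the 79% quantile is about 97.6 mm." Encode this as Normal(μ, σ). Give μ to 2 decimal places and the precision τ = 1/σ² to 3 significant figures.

For Normal(μ,σ), the p-quantile is μ + z_p·σ. Here z_{0.22} = -0.7722, z_{0.79} = 0.8064.
So 9.78 = μ − 0.7722σ and 97.6 = μ + 0.8064σ.
Subtracting: σ = (97.6 − 9.78)/(0.8064 − (-0.7722)) = 55.63.
Then μ = 9.78 − (-0.7722)·55.63 = 52.74.
Precision τ = 1/σ² = 1/55.63² = 0.000323.

μ = 52.74, τ = 0.000323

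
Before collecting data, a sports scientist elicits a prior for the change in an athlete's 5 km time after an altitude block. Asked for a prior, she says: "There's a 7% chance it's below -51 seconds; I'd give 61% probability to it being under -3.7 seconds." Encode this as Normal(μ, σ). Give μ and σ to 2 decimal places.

The p-quantile of Normal(μ,σ) is μ + z_p·σ, with z_{0.07} = -1.476 and z_{0.61} = 0.2793.
Eliminate σ: μ = (z₂·x₁ − z₁·x₂)/(z₂ − z₁) = (0.2793·-51 − (-1.476)·-3.7)/1.755 = -11.23.
Then σ = (x₂ − x₁)/(z₂ − z₁) = (-3.7 − -51)/1.755 = 26.95.

μ = -11.23, σ = 26.95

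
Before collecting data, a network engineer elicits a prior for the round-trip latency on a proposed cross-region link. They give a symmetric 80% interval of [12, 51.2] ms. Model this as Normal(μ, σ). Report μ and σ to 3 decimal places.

μ = 31.600, σ = 15.294

A symmetric 80% interval runs μ ± z·σ with z = 1.282.
Half-width = 19.6, so σ = 19.6/1.282 = 15.294.
μ is the interval midpoint, 31.600.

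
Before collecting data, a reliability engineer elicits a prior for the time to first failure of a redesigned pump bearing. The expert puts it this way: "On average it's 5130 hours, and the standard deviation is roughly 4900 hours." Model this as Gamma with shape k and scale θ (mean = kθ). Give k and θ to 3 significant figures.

For Gamma(k, scale θ): mean = kθ, variance = kθ², so CV = 1/√k.
CV = SD/mean = 4900/5130 = 0.9552, hence k = 1/CV² = 1.1.
Then θ = mean/k = 5130/1.1 = 4680.

k ≈ 1.1, θ ≈ 4680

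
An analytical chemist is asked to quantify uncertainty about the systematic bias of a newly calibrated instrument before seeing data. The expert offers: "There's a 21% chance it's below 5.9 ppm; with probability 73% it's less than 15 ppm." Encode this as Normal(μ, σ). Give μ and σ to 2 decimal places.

μ = 11.07, σ = 6.41

For Normal(μ,σ), the p-quantile is μ + z_p·σ. Here z_{0.21} = -0.8064, z_{0.73} = 0.6128.
So 5.9 = μ − 0.8064σ and 15 = μ + 0.6128σ.
Subtracting: σ = (15 − 5.9)/(0.6128 − (-0.8064)) = 6.41.
Then μ = 5.9 − (-0.8064)·6.41 = 11.07.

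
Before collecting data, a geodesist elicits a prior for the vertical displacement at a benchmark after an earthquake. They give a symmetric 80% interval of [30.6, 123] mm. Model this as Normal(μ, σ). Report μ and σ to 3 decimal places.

μ = 76.800, σ = 36.050

A symmetric 80% interval runs μ ± z·σ with z = 1.282.
Half-width = 46.2, so σ = 46.2/1.282 = 36.050.
μ is the interval midpoint, 76.800.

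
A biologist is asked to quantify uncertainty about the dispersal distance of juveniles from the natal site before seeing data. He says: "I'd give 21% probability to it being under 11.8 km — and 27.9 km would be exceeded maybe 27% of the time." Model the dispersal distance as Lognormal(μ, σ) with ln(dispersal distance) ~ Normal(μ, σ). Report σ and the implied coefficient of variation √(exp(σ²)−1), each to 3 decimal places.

σ ≈ 0.606, CV ≈ 0.667

If T ~ Lognormal(μ,σ) then ln T ~ Normal(μ,σ), so the p-quantile of ln T is μ + z_p·σ.
ln(11.8) = 2.468 and ln(27.9) = 3.329; z_{0.21} = -0.8064, z_{0.73} = 0.6128.
σ = (3.329 − 2.468)/(0.6128 − (-0.8064)) = 0.606.
μ = 2.468 − (-0.8064)·0.606 = 2.957.
CV = √(exp(σ²)−1) = √(exp(0.3676)−1) = 0.667.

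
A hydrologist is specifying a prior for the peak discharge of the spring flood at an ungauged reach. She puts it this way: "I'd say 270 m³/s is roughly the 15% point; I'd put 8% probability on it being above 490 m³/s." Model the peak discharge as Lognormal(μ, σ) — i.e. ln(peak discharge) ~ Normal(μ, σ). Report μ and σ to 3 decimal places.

μ ≈ 5.851, σ ≈ 0.244

If T ~ Lognormal(μ,σ) then ln T ~ Normal(μ,σ), so the p-quantile of ln T is μ + z_p·σ.
ln(270) = 5.598 and ln(490) = 6.194; z_{0.15} = -1.036, z_{0.92} = 1.405.
σ = (6.194 − 5.598)/(1.405 − (-1.036)) = 0.244.
μ = 5.598 − (-1.036)·0.244 = 5.851.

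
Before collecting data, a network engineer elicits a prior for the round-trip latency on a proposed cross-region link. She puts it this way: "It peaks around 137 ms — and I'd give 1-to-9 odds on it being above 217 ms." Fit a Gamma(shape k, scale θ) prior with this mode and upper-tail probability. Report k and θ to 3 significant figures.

k ≈ 9.87, θ ≈ 15.4

Gamma(k,θ) with k>1 has mode (k−1)θ, so θ = 137/(k−1).
Need P(X < 217) = 0.9 with θ tied to k this way. Start at k = 2, θ = 137: P(X<217) ≈ 0.470.
Too low — raise k to concentrate. Iterating converges to k ≈ 9.87.
Then θ = 137/(9.87−1) ≈ 15.4.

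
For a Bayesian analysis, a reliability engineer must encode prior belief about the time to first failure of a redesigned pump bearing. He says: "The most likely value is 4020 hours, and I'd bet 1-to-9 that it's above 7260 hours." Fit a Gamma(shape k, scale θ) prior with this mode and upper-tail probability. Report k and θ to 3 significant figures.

k ≈ 6.45, θ ≈ 737

Gamma(k,θ) with k>1 has mode (k−1)θ, so θ = 4020/(k−1).
Need P(X < 7260) = 0.9 with θ tied to k this way. Start at k = 2, θ = 4020: P(X<7260) ≈ 0.539.
Too low — raise k to concentrate. Iterating converges to k ≈ 6.45.
Then θ = 4020/(6.45−1) ≈ 737.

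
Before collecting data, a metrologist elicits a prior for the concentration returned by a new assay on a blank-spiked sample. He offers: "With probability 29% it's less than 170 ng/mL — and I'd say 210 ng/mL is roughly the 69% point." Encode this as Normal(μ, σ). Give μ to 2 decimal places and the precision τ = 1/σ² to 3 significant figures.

μ = 191.10, τ = 0.000688

For Normal(μ,σ), the p-quantile is μ + z_p·σ. Here z_{0.29} = -0.5534, z_{0.69} = 0.4959.
So 170 = μ − 0.5534σ and 210 = μ + 0.4959σ.
Subtracting: σ = (210 − 170)/(0.4959 − (-0.5534)) = 38.12.
Then μ = 170 − (-0.5534)·38.12 = 191.10.
Precision τ = 1/σ² = 1/38.12² = 0.000688.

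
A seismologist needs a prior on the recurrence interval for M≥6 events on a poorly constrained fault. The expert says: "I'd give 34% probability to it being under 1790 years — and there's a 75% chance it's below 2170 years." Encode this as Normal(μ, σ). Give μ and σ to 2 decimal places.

For Normal(μ,σ), the p-quantile is μ + z_p·σ. Here z_{0.34} = -0.4125, z_{0.75} = 0.6745.
So 1790 = μ − 0.4125σ and 2170 = μ + 0.6745σ.
Subtracting: σ = (2170 − 1790)/(0.6745 − (-0.4125)) = 349.60.
Then μ = 1790 − (-0.4125)·349.60 = 1934.20.

μ = 1934.20, σ = 349.60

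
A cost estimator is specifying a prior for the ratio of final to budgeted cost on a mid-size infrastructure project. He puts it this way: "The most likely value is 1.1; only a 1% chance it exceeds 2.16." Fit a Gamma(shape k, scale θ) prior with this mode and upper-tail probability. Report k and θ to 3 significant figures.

k ≈ 11.8, θ ≈ 0.102

Gamma(k,θ) with k>1 has mode (k−1)θ, so θ = 1.1/(k−1).
Need P(X < 2.16) = 0.99 with θ tied to k this way. Start at k = 2, θ = 1.1: P(X<2.16) ≈ 0.584.
Too low — raise k to concentrate. Iterating converges to k ≈ 11.8.
Then θ = 1.1/(11.8−1) ≈ 0.102.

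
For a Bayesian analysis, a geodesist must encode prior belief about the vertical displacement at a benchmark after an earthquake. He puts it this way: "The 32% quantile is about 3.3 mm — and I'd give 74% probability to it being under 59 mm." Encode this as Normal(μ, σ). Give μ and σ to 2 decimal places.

μ = 26.75, σ = 50.13

The p-quantile of Normal(μ,σ) is μ + z_p·σ, with z_{0.32} = -0.4677 and z_{0.74} = 0.6433.
Eliminate σ: μ = (z₂·x₁ − z₁·x₂)/(z₂ − z₁) = (0.6433·3.3 − (-0.4677)·59)/1.111 = 26.75.
Then σ = (x₂ − x₁)/(z₂ − z₁) = (59 − 3.3)/1.111 = 50.13.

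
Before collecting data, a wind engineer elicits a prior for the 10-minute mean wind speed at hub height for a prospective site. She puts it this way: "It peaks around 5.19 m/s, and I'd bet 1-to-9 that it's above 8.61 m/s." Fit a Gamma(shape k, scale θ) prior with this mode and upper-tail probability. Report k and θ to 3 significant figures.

Gamma(k,θ) with k>1 has mode (k−1)θ, so θ = 5.19/(k−1).
Need P(X < 8.61) = 0.9 with θ tied to k this way. Start at k = 2, θ = 5.19: P(X<8.61) ≈ 0.494.
Too low — raise k to concentrate. Iterating converges to k ≈ 8.37.
Then θ = 5.19/(8.37−1) ≈ 0.704.

k ≈ 8.37, θ ≈ 0.704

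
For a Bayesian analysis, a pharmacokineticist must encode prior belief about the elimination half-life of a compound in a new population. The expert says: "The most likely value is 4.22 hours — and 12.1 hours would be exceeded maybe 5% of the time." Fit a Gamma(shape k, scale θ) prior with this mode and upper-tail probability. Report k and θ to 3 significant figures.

Gamma(k,θ) with k>1 has mode (k−1)θ, so θ = 4.22/(k−1).
Need P(X < 12.1) = 0.95 with θ tied to k this way. Start at k = 2, θ = 4.22: P(X<12.1) ≈ 0.780.
Too low — raise k to concentrate. Iterating converges to k ≈ 3.4.
Then θ = 4.22/(3.4−1) ≈ 1.76.

k ≈ 3.4, θ ≈ 1.76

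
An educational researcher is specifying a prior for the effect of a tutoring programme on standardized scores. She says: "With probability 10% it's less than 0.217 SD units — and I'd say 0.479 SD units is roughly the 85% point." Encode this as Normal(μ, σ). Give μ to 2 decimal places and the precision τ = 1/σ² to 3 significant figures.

For Normal(μ,σ), the p-quantile is μ + z_p·σ. Here z_{0.1} = -1.282, z_{0.85} = 1.036.
So 0.217 = μ − 1.282σ and 0.479 = μ + 1.036σ.
Subtracting: σ = (0.479 − 0.217)/(1.036 − (-1.282)) = 0.11.
Then μ = 0.217 − (-1.282)·0.11 = 0.36.
Precision τ = 1/σ² = 1/0.113² = 78.3.

μ = 0.36, τ = 78.3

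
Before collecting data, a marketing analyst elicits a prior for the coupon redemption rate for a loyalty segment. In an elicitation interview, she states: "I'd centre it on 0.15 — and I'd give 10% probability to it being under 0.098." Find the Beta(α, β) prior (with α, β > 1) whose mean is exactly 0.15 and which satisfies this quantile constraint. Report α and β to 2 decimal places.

α ≈ 10.47, β ≈ 59.34

With mean 0.15 fixed, write α = 0.15s, β = 0.85s where s = α+β.
Need P(θ < 0.098) = 0.1 under Beta(0.15s, 0.85s). Normal approximation: (q−m)/√(m(1−m)/s) ≈ z_{0.1} = -1.28, so s ≈ 0.15·0.85·(-1.28)²/(0.098−0.15)² = 77.4.
At s = 77.4: P(θ<0.098) ≈ 0.087. Adjusting to match 0.1 gives s ≈ 69.82.
So α = 0.15·69.82 ≈ 10.47, β = 0.85·69.82 ≈ 59.34.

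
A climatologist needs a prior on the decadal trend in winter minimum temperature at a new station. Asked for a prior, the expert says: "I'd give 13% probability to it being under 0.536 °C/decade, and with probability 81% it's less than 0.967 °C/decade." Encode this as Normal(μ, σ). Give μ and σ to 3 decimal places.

μ = 0.778, σ = 0.215

For Normal(μ,σ), the p-quantile is μ + z_p·σ. Here z_{0.13} = -1.126, z_{0.81} = 0.8779.
So 0.536 = μ − 1.126σ and 0.967 = μ + 0.8779σ.
Subtracting: σ = (0.967 − 0.536)/(0.8779 − (-1.126)) = 0.215.
Then μ = 0.536 − (-1.126)·0.215 = 0.778.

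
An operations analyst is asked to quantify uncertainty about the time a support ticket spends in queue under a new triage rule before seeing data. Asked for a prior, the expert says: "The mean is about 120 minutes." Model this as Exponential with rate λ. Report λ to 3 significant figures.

λ ≈ 0.00833

Exponential mean = 1/λ, so λ = 1/120.0 = 0.00833.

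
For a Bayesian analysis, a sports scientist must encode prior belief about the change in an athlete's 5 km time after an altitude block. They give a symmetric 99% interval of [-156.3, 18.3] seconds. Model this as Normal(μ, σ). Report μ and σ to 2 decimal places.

A symmetric 99% interval runs μ ± z·σ with z = 2.576.
Half-width = 87.3, so σ = 87.3/2.576 = 33.89.
μ is the interval midpoint, -69.00.

μ = -69.00, σ = 33.89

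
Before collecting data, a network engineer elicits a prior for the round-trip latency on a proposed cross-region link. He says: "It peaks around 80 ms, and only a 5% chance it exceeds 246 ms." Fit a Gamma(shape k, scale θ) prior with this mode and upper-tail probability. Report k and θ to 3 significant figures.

k ≈ 3.09, θ ≈ 38.2

Gamma(k,θ) with k>1 has mode (k−1)θ, so θ = 80/(k−1).
Need P(X < 246) = 0.95 with θ tied to k this way. Start at k = 2, θ = 80: P(X<246) ≈ 0.812.
Too low — raise k to concentrate. Iterating converges to k ≈ 3.09.
Then θ = 80/(3.09−1) ≈ 38.2.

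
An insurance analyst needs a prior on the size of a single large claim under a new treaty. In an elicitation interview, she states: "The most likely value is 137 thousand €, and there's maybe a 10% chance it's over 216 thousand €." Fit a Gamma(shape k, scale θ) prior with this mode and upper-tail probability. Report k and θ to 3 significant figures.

Gamma(k,θ) with k>1 has mode (k−1)θ, so θ = 137/(k−1).
Need P(X < 216) = 0.9 with θ tied to k this way. Start at k = 2, θ = 137: P(X<216) ≈ 0.467.
Too low — raise k to concentrate. Iterating converges to k ≈ 10.
Then θ = 137/(10−1) ≈ 15.1.

k ≈ 10, θ ≈ 15.1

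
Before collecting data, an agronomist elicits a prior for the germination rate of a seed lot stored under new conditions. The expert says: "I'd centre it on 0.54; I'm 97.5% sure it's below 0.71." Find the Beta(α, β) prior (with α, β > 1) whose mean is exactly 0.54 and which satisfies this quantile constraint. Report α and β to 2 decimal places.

α ≈ 16.52, β ≈ 14.08

With mean 0.54 fixed, write α = 0.54s, β = 0.46s where s = α+β.
Need P(θ < 0.71) = 0.975 under Beta(0.54s, 0.46s). Normal approximation: (q−m)/√(m(1−m)/s) ≈ z_{0.975} = 1.96, so s ≈ 0.54·0.46·(1.96)²/(0.71−0.54)² = 33.0.
At s = 33.0: P(θ<0.71) ≈ 0.979. Adjusting to match 0.975 gives s ≈ 30.60.
So α = 0.54·30.60 ≈ 16.52, β = 0.46·30.60 ≈ 14.08.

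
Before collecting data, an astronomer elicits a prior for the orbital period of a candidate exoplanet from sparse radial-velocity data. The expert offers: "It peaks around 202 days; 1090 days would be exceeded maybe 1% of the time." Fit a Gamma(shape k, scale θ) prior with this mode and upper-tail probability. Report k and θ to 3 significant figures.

Gamma(k,θ) with k>1 has mode (k−1)θ, so θ = 202/(k−1).
Need P(X < 1090) = 0.99 with θ tied to k this way. Start at k = 2, θ = 202: P(X<1090) ≈ 0.971.
Too low — raise k to concentrate. Iterating converges to k ≈ 2.35.
Then θ = 202/(2.35−1) ≈ 150.

k ≈ 2.35, θ ≈ 150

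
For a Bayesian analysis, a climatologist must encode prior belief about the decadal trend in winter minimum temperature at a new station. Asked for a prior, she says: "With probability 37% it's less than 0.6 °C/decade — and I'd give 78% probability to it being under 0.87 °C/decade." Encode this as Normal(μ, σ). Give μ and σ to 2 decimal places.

The p-quantile of Normal(μ,σ) is μ + z_p·σ, with z_{0.37} = -0.3319 and z_{0.78} = 0.7722.
Eliminate σ: μ = (z₂·x₁ − z₁·x₂)/(z₂ − z₁) = (0.7722·0.6 − (-0.3319)·0.87)/1.104 = 0.68.
Then σ = (x₂ − x₁)/(z₂ − z₁) = (0.87 − 0.6)/1.104 = 0.24.

μ = 0.68, σ = 0.24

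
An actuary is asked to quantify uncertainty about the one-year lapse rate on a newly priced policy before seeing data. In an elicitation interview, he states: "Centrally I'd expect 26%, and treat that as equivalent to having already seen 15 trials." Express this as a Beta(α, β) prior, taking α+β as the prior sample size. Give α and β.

α = 3.9, β = 11.1

Under the effective-sample-size interpretation, Beta(α, β) has prior mean α/(α+β) and prior sample size α+β.
So α+β = 15 and α/(α+β) = 0.26, giving α = 0.26·15 = 3.9 and β = 15 − 3.9 = 11.1.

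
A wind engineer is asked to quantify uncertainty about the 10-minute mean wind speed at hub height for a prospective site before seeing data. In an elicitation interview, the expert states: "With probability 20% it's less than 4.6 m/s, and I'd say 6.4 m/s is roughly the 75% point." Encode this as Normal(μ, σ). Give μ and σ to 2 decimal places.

The p-quantile of Normal(μ,σ) is μ + z_p·σ, with z_{0.2} = -0.8416 and z_{0.75} = 0.6745.
Eliminate σ: μ = (z₂·x₁ − z₁·x₂)/(z₂ − z₁) = (0.6745·4.6 − (-0.8416)·6.4)/1.516 = 5.60.
Then σ = (x₂ − x₁)/(z₂ − z₁) = (6.4 − 4.6)/1.516 = 1.19.

μ = 5.60, σ = 1.19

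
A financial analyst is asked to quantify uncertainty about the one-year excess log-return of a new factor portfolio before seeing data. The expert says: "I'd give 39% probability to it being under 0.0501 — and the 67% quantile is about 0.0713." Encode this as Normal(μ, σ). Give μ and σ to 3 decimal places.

The p-quantile of Normal(μ,σ) is μ + z_p·σ, with z_{0.39} = -0.2793 and z_{0.67} = 0.4399.
Eliminate σ: μ = (z₂·x₁ − z₁·x₂)/(z₂ − z₁) = (0.4399·0.0501 − (-0.2793)·0.0713)/0.7192 = 0.058.
Then σ = (x₂ − x₁)/(z₂ − z₁) = (0.0713 − 0.0501)/0.7192 = 0.029.

μ = 0.058, σ = 0.029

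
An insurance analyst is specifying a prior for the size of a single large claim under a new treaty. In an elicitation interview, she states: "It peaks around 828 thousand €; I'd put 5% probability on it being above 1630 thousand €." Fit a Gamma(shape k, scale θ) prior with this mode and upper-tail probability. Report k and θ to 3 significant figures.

k ≈ 7.05, θ ≈ 137

Gamma(k,θ) with k>1 has mode (k−1)θ, so θ = 828/(k−1).
Need P(X < 1630) = 0.95 with θ tied to k this way. Start at k = 2, θ = 828: P(X<1630) ≈ 0.585.
Too low — raise k to concentrate. Iterating converges to k ≈ 7.05.
Then θ = 828/(7.05−1) ≈ 137.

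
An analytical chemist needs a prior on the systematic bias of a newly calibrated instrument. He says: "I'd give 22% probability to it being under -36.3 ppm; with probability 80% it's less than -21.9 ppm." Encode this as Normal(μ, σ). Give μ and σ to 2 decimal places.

μ = -29.41, σ = 8.92

The p-quantile of Normal(μ,σ) is μ + z_p·σ, with z_{0.22} = -0.7722 and z_{0.8} = 0.8416.
Eliminate σ: μ = (z₂·x₁ − z₁·x₂)/(z₂ − z₁) = (0.8416·-36.3 − (-0.7722)·-21.9)/1.614 = -29.41.
Then σ = (x₂ − x₁)/(z₂ − z₁) = (-21.9 − -36.3)/1.614 = 8.92.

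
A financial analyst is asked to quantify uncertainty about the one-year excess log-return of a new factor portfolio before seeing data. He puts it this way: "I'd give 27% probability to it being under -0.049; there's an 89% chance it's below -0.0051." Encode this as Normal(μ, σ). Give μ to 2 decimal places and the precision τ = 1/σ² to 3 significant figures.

For Normal(μ,σ), the p-quantile is μ + z_p·σ. Here z_{0.27} = -0.6128, z_{0.89} = 1.227.
So -0.049 = μ − 0.6128σ and -0.0051 = μ + 1.227σ.
Subtracting: σ = (-0.0051 − -0.049)/(1.227 − (-0.6128)) = 0.02.
Then μ = -0.049 − (-0.6128)·0.02 = -0.03.
Precision τ = 1/σ² = 1/0.02387² = 1760.

μ = -0.03, τ = 1760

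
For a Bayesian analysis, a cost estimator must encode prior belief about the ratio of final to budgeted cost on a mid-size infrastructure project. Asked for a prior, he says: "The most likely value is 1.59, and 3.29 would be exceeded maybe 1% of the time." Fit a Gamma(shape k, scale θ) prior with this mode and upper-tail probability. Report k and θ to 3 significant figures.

Gamma(k,θ) with k>1 has mode (k−1)θ, so θ = 1.59/(k−1).
Need P(X < 3.29) = 0.99 with θ tied to k this way. Start at k = 2, θ = 1.59: P(X<3.29) ≈ 0.612.
Too low — raise k to concentrate. Iterating converges to k ≈ 10.2.
Then θ = 1.59/(10.2−1) ≈ 0.172.

k ≈ 10.2, θ ≈ 0.172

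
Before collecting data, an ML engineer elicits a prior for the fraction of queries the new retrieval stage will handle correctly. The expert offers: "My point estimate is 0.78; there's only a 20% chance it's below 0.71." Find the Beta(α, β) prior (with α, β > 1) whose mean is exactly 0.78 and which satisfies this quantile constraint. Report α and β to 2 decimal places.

α ≈ 17.76, β ≈ 5.01

With mean 0.78 fixed, write α = 0.78s, β = 0.22s where s = α+β.
Need P(θ < 0.71) = 0.2 under Beta(0.78s, 0.22s). Normal approximation: (q−m)/√(m(1−m)/s) ≈ z_{0.2} = -0.842, so s ≈ 0.78·0.22·(-0.842)²/(0.71−0.78)² = 24.8.
At s = 24.8: P(θ<0.71) ≈ 0.192. Adjusting to match 0.2 gives s ≈ 22.76.
So α = 0.78·22.76 ≈ 17.76, β = 0.22·22.76 ≈ 5.01.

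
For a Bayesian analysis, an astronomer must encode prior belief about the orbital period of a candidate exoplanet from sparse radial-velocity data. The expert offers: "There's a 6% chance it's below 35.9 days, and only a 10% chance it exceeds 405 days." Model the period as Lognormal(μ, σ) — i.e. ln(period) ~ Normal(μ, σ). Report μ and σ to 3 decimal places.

μ ≈ 4.909, σ ≈ 0.854

If T ~ Lognormal(μ,σ) then ln T ~ Normal(μ,σ), so the p-quantile of ln T is μ + z_p·σ.
ln(35.9) = 3.581 and ln(405) = 6.004; z_{0.06} = -1.555, z_{0.9} = 1.282.
σ = (6.004 − 3.581)/(1.282 − (-1.555)) = 0.854.
μ = 3.581 − (-1.555)·0.854 = 4.909.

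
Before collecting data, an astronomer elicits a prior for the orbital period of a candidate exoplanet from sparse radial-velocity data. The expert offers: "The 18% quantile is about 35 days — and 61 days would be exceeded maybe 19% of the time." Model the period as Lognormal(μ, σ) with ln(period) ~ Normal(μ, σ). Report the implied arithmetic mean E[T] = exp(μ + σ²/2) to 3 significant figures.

If T ~ Lognormal(μ,σ) then ln T ~ Normal(μ,σ), so the p-quantile of ln T is μ + z_p·σ.
ln(35) = 3.555 and ln(61) = 4.111; z_{0.18} = -0.9154, z_{0.81} = 0.8779.
σ = (4.111 − 3.555)/(0.8779 − (-0.9154)) = 0.310.
μ = 3.555 − (-0.9154)·0.310 = 3.839.
E[T] = exp(μ + σ²/2) = exp(3.839 + 0.0480) = 48.8 days.

E[T] ≈ 48.8 days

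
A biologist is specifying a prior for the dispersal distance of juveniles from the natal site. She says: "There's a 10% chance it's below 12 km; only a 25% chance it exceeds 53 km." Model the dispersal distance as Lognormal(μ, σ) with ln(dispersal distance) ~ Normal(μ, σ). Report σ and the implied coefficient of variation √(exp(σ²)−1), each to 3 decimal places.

σ ≈ 0.759, CV ≈ 0.883

If T ~ Lognormal(μ,σ) then ln T ~ Normal(μ,σ), so the p-quantile of ln T is μ + z_p·σ.
ln(12) = 2.485 and ln(53) = 3.97; z_{0.1} = -1.282, z_{0.75} = 0.6745.
σ = (3.97 − 2.485)/(0.6745 − (-1.282)) = 0.759.
μ = 2.485 − (-1.282)·0.759 = 3.458.
CV = √(exp(σ²)−1) = √(exp(0.5767)−1) = 0.883.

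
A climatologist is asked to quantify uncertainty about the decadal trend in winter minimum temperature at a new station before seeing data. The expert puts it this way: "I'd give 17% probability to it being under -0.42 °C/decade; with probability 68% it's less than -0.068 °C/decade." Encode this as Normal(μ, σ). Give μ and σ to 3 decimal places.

For Normal(μ,σ), the p-quantile is μ + z_p·σ. Here z_{0.17} = -0.9542, z_{0.68} = 0.4677.
So -0.42 = μ − 0.9542σ and -0.068 = μ + 0.4677σ.
Subtracting: σ = (-0.068 − -0.42)/(0.4677 − (-0.9542)) = 0.248.
Then μ = -0.42 − (-0.9542)·0.248 = -0.184.

μ = -0.184, σ = 0.248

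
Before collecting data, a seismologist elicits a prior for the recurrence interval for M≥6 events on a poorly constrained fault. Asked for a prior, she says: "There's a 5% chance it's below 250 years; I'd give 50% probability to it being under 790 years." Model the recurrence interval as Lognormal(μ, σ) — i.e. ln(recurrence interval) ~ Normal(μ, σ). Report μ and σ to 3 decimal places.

If T ~ Lognormal(μ,σ) then ln T ~ Normal(μ,σ), so the p-quantile of ln T is μ + z_p·σ.
ln(250) = 5.521 and ln(790) = 6.672; z_{0.05} = -1.645, z_{0.5} = 0.
σ = (6.672 − 5.521)/(0 − (-1.645)) = 0.699.
μ = 5.521 − (-1.645)·0.699 = 6.672.

μ ≈ 6.672, σ ≈ 0.699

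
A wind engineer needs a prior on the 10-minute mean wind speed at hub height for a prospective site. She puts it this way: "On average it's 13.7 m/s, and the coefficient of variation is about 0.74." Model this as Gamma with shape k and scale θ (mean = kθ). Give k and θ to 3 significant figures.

k ≈ 1.83, θ ≈ 7.5

For Gamma(k, scale θ): mean = kθ, variance = kθ², so CV = 1/√k.
CV = 0.74, hence k = 1/CV² = 1.83.
Then θ = mean/k = 13.7/1.83 = 7.5.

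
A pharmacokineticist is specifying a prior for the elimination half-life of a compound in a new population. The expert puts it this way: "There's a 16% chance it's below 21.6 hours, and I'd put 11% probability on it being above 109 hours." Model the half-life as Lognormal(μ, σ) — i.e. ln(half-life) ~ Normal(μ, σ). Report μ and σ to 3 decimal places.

μ ≈ 3.797, σ ≈ 0.729

If T ~ Lognormal(μ,σ) then ln T ~ Normal(μ,σ), so the p-quantile of ln T is μ + z_p·σ.
ln(21.6) = 3.073 and ln(109) = 4.691; z_{0.16} = -0.9945, z_{0.89} = 1.227.
σ = (4.691 − 3.073)/(1.227 − (-0.9945)) = 0.729.
μ = 3.073 − (-0.9945)·0.729 = 3.797.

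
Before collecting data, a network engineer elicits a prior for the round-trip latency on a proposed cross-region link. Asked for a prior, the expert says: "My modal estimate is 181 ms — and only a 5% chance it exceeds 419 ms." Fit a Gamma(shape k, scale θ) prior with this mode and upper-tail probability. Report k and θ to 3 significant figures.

k ≈ 4.89, θ ≈ 46.6

Gamma(k,θ) with k>1 has mode (k−1)θ, so θ = 181/(k−1).
Need P(X < 419) = 0.95 with θ tied to k this way. Start at k = 2, θ = 181: P(X<419) ≈ 0.673.
Too low — raise k to concentrate. Iterating converges to k ≈ 4.89.
Then θ = 181/(4.89−1) ≈ 46.6.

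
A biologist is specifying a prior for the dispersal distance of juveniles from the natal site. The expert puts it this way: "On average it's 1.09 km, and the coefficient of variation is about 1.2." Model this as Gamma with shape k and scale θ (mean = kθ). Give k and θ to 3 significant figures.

For Gamma(k, scale θ): mean = kθ, variance = kθ², so CV = 1/√k.
CV = 1.2, hence k = 1/CV² = 0.694.
Then θ = mean/k = 1.09/0.694 = 1.57.

k ≈ 0.694, θ ≈ 1.57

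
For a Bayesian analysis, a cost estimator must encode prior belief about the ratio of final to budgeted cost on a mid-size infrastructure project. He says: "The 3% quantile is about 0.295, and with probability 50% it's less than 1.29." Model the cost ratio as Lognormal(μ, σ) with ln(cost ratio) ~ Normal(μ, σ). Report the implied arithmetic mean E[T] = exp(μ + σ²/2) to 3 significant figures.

If T ~ Lognormal(μ,σ) then ln T ~ Normal(μ,σ), so the p-quantile of ln T is μ + z_p·σ.
ln(0.295) = -1.221 and ln(1.29) = 0.2546; z_{0.03} = -1.881, z_{0.5} = 0.
σ = (0.2546 − -1.221)/(0 − (-1.881)) = 0.784.
μ = -1.221 − (-1.881)·0.784 = 0.255.
E[T] = exp(μ + σ²/2) = exp(0.255 + 0.3077) = 1.75.

E[T] ≈ 1.75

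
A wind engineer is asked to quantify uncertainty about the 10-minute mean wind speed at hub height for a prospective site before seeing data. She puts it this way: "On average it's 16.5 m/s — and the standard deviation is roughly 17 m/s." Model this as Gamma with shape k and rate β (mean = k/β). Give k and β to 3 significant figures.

k ≈ 0.942, β ≈ 0.0571

For Gamma(k, rate β): mean = k/β, variance = k/β², so CV = 1/√k.
CV = SD/mean = 17/16.5 = 1.03, hence k = 1/CV² = 0.942.
Then β = k/mean = 0.942/16.5 = 0.0571.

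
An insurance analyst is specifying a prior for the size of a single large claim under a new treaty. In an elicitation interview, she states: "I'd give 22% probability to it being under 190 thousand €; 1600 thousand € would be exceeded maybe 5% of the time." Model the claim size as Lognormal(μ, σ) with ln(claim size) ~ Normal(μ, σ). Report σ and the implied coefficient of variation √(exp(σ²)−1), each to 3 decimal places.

If T ~ Lognormal(μ,σ) then ln T ~ Normal(μ,σ), so the p-quantile of ln T is μ + z_p·σ.
ln(190) = 5.247 and ln(1600) = 7.378; z_{0.22} = -0.7722, z_{0.95} = 1.645.
σ = (7.378 − 5.247)/(1.645 − (-0.7722)) = 0.882.
μ = 5.247 − (-0.7722)·0.882 = 5.928.
CV = √(exp(σ²)−1) = √(exp(0.7771)−1) = 1.084.

σ ≈ 0.882, CV ≈ 1.084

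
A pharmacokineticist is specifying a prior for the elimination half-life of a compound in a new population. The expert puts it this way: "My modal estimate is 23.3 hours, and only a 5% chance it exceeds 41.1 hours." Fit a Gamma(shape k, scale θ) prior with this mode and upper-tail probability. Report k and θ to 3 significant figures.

k ≈ 9.66, θ ≈ 2.69

Gamma(k,θ) with k>1 has mode (k−1)θ, so θ = 23.3/(k−1).
Need P(X < 41.1) = 0.95 with θ tied to k this way. Start at k = 2, θ = 23.3: P(X<41.1) ≈ 0.526.
Too low — raise k to concentrate. Iterating converges to k ≈ 9.66.
Then θ = 23.3/(9.66−1) ≈ 2.69.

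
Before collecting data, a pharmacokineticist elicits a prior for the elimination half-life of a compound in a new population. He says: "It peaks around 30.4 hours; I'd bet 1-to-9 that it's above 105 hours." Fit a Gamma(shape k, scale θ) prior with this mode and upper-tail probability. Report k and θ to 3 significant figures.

k ≈ 2.22, θ ≈ 24.9

Gamma(k,θ) with k>1 has mode (k−1)θ, so θ = 30.4/(k−1).
Need P(X < 105) = 0.9 with θ tied to k this way. Start at k = 2, θ = 30.4: P(X<105) ≈ 0.859.
Too low — raise k to concentrate. Iterating converges to k ≈ 2.22.
Then θ = 30.4/(2.22−1) ≈ 24.9.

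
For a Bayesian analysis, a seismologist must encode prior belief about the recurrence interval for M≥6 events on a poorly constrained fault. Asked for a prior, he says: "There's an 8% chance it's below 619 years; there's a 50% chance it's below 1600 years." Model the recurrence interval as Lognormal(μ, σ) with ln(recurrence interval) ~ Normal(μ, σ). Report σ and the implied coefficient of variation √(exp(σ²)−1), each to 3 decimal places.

σ ≈ 0.676, CV ≈ 0.761

If T ~ Lognormal(μ,σ) then ln T ~ Normal(μ,σ), so the p-quantile of ln T is μ + z_p·σ.
ln(619) = 6.428 and ln(1600) = 7.378; z_{0.08} = -1.405, z_{0.5} = 0.
σ = (7.378 − 6.428)/(0 − (-1.405)) = 0.676.
μ = 6.428 − (-1.405)·0.676 = 7.378.
CV = √(exp(σ²)−1) = √(exp(0.4568)−1) = 0.761.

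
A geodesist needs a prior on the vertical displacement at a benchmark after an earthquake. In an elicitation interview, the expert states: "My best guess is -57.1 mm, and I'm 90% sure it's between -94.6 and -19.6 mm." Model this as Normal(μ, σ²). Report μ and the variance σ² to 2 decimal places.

μ = -57.10, σ² = 519.77

A symmetric 90% interval runs μ ± z·σ with z = 1.645.
Half-width = 37.5, so σ = 37.5/1.645 = 22.798 and σ² = 519.77.
μ is the stated best guess, -57.10.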